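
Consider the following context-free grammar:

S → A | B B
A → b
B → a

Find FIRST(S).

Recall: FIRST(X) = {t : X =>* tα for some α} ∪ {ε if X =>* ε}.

We compute FIRST(S) using the standard algorithm.
FIRST(A) = {b}
FIRST(B) = {a}
FIRST(S) = {a, b}
Therefore, FIRST(S) = {a, b}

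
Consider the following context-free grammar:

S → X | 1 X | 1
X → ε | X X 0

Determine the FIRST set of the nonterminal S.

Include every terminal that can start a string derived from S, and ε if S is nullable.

We compute FIRST(S) using the standard algorithm.
FIRST(S) = {0, 1, ε}
FIRST(X) = {0, ε}
Therefore, FIRST(S) = {0, 1, ε}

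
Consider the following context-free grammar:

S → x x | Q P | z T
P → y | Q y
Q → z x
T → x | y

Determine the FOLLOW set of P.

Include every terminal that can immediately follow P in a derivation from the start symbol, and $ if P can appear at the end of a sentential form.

We compute FOLLOW(P) using the standard algorithm.
FOLLOW(S) starts with {$}.
FIRST(P) = {y, z}
FIRST(Q) = {z}
FIRST(S) = {x, z}
FIRST(T) = {x, y}
FOLLOW(P) = {$}
FOLLOW(Q) = {y, z}
FOLLOW(S) = {$}
FOLLOW(T) = {$}
Therefore, FOLLOW(P) = {$}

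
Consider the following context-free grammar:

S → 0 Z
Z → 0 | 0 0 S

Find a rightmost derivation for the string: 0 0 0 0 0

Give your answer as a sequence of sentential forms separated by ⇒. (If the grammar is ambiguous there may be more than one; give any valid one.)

S ⇒ 0 Z ⇒ 0 0 0 S ⇒ 0 0 0 0 Z ⇒ 0 0 0 0 0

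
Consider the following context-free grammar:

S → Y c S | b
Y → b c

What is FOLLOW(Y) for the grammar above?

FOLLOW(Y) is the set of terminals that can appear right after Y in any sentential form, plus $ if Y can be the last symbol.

We compute FOLLOW(Y) using the standard algorithm.
FOLLOW(S) starts with {$}.
FIRST(S) = {b}
FIRST(Y) = {b}
FOLLOW(S) = {$}
FOLLOW(Y) = {c}
Therefore, FOLLOW(Y) = {c}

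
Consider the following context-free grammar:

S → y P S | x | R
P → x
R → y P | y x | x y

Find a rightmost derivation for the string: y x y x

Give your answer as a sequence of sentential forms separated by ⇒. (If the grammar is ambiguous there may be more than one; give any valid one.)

S ⇒ y P S ⇒ y P R ⇒ y P y x ⇒ y x y x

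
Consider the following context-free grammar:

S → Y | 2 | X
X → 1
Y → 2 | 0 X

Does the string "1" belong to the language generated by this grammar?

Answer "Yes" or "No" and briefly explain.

Yes - a valid derivation exists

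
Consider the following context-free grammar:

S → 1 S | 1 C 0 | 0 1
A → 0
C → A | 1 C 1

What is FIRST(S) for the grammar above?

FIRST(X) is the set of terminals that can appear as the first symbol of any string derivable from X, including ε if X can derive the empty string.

We compute FIRST(S) using the standard algorithm.
FIRST(A) = {0}
FIRST(C) = {0, 1}
FIRST(S) = {0, 1}
Therefore, FIRST(S) = {0, 1}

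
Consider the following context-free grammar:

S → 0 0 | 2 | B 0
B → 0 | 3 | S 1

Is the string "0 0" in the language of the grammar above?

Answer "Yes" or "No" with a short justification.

Yes - a valid derivation exists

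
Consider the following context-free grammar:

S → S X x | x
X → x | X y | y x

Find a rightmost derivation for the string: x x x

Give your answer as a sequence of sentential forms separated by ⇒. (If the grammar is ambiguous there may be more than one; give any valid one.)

S ⇒ S X x ⇒ S x x ⇒ x x x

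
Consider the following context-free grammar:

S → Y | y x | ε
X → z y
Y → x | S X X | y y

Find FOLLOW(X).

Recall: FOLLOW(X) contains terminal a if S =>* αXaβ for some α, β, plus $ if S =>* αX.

We compute FOLLOW(X) using the standard algorithm.
FOLLOW(S) starts with {$}.
FIRST(S) = {x, y, z, ε}
FIRST(X) = {z}
FIRST(Y) = {x, y, z}
FOLLOW(S) = {$, z}
FOLLOW(X) = {$, z}
FOLLOW(Y) = {$, z}
Therefore, FOLLOW(X) = {$, z}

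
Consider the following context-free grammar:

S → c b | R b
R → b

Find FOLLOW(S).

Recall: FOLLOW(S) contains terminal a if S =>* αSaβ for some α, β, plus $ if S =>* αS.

We compute FOLLOW(S) using the standard algorithm.
FOLLOW(S) starts with {$}.
FIRST(R) = {b}
FIRST(S) = {b, c}
FOLLOW(R) = {b}
FOLLOW(S) = {$}
Therefore, FOLLOW(S) = {$}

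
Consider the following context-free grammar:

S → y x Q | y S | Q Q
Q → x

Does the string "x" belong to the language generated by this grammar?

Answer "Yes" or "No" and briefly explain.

No - no valid derivation exists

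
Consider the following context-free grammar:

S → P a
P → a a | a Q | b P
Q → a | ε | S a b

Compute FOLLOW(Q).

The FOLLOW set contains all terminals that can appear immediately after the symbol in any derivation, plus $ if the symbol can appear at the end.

We compute FOLLOW(Q) using the standard algorithm.
FOLLOW(S) starts with {$}.
FIRST(P) = {a, b}
FIRST(Q) = {a, b, ε}
FIRST(S) = {a, b}
FOLLOW(P) = {a}
FOLLOW(Q) = {a}
FOLLOW(S) = {$, a}
Therefore, FOLLOW(Q) = {a}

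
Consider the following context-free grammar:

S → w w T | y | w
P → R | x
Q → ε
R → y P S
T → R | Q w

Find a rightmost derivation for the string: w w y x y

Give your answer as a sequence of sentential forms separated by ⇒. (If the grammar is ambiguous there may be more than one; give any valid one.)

S ⇒ w w T ⇒ w w R ⇒ w w y P S ⇒ w w y P y ⇒ w w y x y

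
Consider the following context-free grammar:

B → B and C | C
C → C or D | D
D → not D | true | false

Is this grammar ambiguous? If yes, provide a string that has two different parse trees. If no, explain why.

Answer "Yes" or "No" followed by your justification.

No - the grammar is unambiguous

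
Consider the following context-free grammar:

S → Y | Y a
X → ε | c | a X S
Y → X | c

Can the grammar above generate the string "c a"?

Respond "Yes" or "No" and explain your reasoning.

Yes - a valid derivation exists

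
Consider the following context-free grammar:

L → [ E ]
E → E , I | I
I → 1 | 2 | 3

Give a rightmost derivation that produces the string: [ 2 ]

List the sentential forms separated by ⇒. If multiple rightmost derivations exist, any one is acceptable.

L ⇒ [ E ] ⇒ [ I ] ⇒ [ 2 ]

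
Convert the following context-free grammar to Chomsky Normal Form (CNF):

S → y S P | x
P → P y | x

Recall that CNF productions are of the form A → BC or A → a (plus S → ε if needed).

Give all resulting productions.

TY → y; S → x; P → x; S → TY X0; X0 → S P; P → P TY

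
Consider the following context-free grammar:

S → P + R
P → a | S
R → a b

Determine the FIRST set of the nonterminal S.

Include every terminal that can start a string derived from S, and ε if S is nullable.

We compute FIRST(S) using the standard algorithm.
FIRST(P) = {a}
FIRST(R) = {a}
FIRST(S) = {a}
Therefore, FIRST(S) = {a}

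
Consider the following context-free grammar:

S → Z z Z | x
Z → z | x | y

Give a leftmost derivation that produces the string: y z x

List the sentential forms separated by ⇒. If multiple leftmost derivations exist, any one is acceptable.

S ⇒ Z z Z ⇒ y z Z ⇒ y z x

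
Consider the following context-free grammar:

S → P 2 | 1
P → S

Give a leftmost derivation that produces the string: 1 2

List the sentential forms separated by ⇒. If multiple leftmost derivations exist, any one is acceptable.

S ⇒ P 2 ⇒ S 2 ⇒ 1 2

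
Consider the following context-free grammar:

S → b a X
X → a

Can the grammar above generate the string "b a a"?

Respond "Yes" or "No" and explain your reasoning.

Yes - a valid derivation exists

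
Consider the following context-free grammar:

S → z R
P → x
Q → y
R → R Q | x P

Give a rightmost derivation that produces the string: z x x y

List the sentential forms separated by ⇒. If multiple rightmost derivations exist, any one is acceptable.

S ⇒ z R ⇒ z R Q ⇒ z R y ⇒ z x P y ⇒ z x x y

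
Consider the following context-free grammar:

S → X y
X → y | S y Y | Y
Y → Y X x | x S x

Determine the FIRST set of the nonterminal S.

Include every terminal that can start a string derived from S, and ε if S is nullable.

We compute FIRST(S) using the standard algorithm.
FIRST(S) = {x, y}
FIRST(X) = {x, y}
FIRST(Y) = {x}
Therefore, FIRST(S) = {x, y}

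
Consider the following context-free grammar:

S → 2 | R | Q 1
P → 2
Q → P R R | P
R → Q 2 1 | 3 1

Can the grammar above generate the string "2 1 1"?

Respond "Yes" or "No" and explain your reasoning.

No - no valid derivation exists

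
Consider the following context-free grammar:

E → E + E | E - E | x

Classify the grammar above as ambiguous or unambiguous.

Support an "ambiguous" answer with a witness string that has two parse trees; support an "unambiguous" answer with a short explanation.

Ambiguous - the string 'x - x - x + x' has two distinct parse trees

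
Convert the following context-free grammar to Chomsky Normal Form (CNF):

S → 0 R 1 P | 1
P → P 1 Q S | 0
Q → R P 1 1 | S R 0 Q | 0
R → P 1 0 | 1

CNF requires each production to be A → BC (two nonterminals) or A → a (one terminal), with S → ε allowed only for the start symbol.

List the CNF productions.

T0 → 0; T1 → 1; S → 1; P → 0; Q → 0; R → 1; S → T0 X0; X0 → R X1; X1 → T1 P; P → P X2; X2 → T1 X3; X3 → Q S; Q → R X4; X4 → P X5; X5 → T1 T1; Q → S X6; X6 → R X7; X7 → T0 Q; R → P X8; X8 → T1 T0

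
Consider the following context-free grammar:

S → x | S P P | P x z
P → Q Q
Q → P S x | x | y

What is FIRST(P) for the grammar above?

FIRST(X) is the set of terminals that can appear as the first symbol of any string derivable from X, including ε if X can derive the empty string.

We compute FIRST(P) using the standard algorithm.
FIRST(P) = {x, y}
FIRST(Q) = {x, y}
FIRST(S) = {x, y}
Therefore, FIRST(P) = {x, y}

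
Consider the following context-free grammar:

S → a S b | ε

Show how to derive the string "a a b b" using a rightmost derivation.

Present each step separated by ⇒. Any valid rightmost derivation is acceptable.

S ⇒ a S b ⇒ a a S b b ⇒ a a b b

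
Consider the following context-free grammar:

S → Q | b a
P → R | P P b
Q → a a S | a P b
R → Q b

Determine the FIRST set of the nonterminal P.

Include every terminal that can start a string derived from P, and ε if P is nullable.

We compute FIRST(P) using the standard algorithm.
FIRST(P) = {a}
FIRST(Q) = {a}
FIRST(R) = {a}
FIRST(S) = {a, b}
Therefore, FIRST(P) = {a}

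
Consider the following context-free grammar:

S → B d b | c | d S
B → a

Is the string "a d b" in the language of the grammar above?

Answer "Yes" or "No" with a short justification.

Yes - a valid derivation exists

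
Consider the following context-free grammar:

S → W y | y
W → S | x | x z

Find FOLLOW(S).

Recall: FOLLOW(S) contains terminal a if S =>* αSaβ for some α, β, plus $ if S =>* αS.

We compute FOLLOW(S) using the standard algorithm.
FOLLOW(S) starts with {$}.
FIRST(S) = {x, y}
FIRST(W) = {x, y}
FOLLOW(S) = {$, y}
FOLLOW(W) = {y}
Therefore, FOLLOW(S) = {$, y}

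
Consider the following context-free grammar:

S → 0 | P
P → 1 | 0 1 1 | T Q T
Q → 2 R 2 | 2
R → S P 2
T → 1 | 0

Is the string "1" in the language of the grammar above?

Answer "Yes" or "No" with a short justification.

Yes - a valid derivation exists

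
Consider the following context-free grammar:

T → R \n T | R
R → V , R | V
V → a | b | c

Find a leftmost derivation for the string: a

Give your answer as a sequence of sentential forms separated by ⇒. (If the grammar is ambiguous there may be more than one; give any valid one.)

T ⇒ R ⇒ V ⇒ a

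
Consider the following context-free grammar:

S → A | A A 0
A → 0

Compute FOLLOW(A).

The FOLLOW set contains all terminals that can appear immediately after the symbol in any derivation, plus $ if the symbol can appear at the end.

We compute FOLLOW(A) using the standard algorithm.
FOLLOW(S) starts with {$}.
FIRST(A) = {0}
FIRST(S) = {0}
FOLLOW(A) = {$, 0}
FOLLOW(S) = {$}
Therefore, FOLLOW(A) = {$, 0}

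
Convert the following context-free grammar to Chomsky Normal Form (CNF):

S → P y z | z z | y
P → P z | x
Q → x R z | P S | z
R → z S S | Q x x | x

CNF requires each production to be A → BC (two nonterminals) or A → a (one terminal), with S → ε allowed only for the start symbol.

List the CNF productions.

TY → y; TZ → z; S → y; P → x; TX → x; Q → z; R → x; S → P X0; X0 → TY TZ; S → TZ TZ; P → P TZ; Q → TX X1; X1 → R TZ; Q → P S; R → TZ X2; X2 → S S; R → Q X3; X3 → TX TX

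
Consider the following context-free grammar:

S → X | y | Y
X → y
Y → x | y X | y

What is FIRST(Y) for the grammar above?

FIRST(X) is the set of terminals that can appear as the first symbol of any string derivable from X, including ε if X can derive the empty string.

We compute FIRST(Y) using the standard algorithm.
FIRST(S) = {x, y}
FIRST(X) = {y}
FIRST(Y) = {x, y}
Therefore, FIRST(Y) = {x, y}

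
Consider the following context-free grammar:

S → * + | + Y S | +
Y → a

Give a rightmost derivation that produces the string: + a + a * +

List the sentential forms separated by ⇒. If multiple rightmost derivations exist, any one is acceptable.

S ⇒ + Y S ⇒ + Y + Y S ⇒ + Y + Y * + ⇒ + Y + a * + ⇒ + a + a * +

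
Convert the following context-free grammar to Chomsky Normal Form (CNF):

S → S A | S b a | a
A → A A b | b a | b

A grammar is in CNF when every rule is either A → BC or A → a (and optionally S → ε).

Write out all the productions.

TB → b; TA → a; S → a; A → b; S → S A; S → S X0; X0 → TB TA; A → A X1; X1 → A TB; A → TB TA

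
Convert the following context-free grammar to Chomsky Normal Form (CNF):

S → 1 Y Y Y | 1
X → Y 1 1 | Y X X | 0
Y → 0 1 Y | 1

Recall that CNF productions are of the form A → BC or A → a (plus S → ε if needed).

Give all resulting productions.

T1 → 1; S → 1; X → 0; T0 → 0; Y → 1; S → T1 X0; X0 → Y X1; X1 → Y Y; X → Y X2; X2 → T1 T1; X → Y X3; X3 → X X; Y → T0 X4; X4 → T1 Y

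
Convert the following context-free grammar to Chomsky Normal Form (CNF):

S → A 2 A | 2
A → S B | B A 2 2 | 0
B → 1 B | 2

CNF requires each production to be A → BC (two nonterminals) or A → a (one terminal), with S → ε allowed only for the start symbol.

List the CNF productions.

T2 → 2; S → 2; A → 0; T1 → 1; B → 2; S → A X0; X0 → T2 A; A → S B; A → B X1; X1 → A X2; X2 → T2 T2; B → T1 B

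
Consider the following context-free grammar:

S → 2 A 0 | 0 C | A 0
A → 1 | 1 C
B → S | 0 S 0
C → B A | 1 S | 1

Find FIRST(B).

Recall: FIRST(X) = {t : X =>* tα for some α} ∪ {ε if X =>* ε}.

We compute FIRST(B) using the standard algorithm.
FIRST(A) = {1}
FIRST(B) = {0, 1, 2}
FIRST(C) = {0, 1, 2}
FIRST(S) = {0, 1, 2}
Therefore, FIRST(B) = {0, 1, 2}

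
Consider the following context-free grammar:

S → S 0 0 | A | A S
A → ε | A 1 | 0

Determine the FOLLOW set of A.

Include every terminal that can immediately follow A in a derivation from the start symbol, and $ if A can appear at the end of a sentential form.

We compute FOLLOW(A) using the standard algorithm.
FOLLOW(S) starts with {$}.
FIRST(A) = {0, 1, ε}
FIRST(S) = {0, 1, ε}
FOLLOW(A) = {$, 0, 1}
FOLLOW(S) = {$, 0}
Therefore, FOLLOW(A) = {$, 0, 1}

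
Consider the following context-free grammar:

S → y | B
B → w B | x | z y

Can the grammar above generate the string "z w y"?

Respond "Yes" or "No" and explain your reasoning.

No - no valid derivation exists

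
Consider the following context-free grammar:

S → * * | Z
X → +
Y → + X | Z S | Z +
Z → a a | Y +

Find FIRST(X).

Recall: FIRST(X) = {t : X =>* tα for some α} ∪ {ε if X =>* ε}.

We compute FIRST(X) using the standard algorithm.
FIRST(S) = {*, +, a}
FIRST(X) = {+}
FIRST(Y) = {+, a}
FIRST(Z) = {+, a}
Therefore, FIRST(X) = {+}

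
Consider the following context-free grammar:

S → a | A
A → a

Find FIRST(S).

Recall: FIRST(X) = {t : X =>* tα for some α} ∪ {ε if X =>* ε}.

We compute FIRST(S) using the standard algorithm.
FIRST(A) = {a}
FIRST(S) = {a}
Therefore, FIRST(S) = {a}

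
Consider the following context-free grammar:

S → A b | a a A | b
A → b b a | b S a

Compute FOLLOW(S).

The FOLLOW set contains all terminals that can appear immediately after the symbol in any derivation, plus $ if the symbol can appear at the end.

We compute FOLLOW(S) using the standard algorithm.
FOLLOW(S) starts with {$}.
FIRST(A) = {b}
FIRST(S) = {a, b}
FOLLOW(A) = {$, a, b}
FOLLOW(S) = {$, a}
Therefore, FOLLOW(S) = {$, a}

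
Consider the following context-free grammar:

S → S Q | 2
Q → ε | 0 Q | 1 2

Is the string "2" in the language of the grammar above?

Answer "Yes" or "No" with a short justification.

Yes - a valid derivation exists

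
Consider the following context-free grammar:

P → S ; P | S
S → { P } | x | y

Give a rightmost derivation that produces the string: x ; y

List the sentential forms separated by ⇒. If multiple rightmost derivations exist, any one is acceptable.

P ⇒ S ; P ⇒ S ; S ⇒ S ; y ⇒ x ; y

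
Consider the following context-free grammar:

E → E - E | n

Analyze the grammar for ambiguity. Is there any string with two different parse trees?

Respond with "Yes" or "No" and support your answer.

Yes - the string 'n - n - n - n - n - n' has two distinct parse trees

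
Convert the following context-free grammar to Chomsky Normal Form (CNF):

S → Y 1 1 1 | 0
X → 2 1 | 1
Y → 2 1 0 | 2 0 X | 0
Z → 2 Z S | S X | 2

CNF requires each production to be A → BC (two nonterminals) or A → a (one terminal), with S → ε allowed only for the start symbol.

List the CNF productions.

T1 → 1; S → 0; T2 → 2; X → 1; T0 → 0; Y → 0; Z → 2; S → Y X0; X0 → T1 X1; X1 → T1 T1; X → T2 T1; Y → T2 X2; X2 → T1 T0; Y → T2 X3; X3 → T0 X; Z → T2 X4; X4 → Z S; Z → S X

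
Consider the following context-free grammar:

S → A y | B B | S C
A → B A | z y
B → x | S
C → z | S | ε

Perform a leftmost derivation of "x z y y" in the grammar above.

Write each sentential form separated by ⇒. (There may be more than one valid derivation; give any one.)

S ⇒ A y ⇒ B A y ⇒ x A y ⇒ x z y y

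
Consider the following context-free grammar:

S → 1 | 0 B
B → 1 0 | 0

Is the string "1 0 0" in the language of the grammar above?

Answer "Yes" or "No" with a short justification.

No - no valid derivation exists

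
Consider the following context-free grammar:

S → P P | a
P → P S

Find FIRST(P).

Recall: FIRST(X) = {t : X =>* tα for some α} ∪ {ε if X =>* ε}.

We compute FIRST(P) using the standard algorithm.
FIRST(P) = {}
FIRST(S) = {a}
Therefore, FIRST(P) = {}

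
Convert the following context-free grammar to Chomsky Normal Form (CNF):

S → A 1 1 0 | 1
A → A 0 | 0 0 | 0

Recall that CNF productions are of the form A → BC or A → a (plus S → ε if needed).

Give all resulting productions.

T1 → 1; T0 → 0; S → 1; A → 0; S → A X0; X0 → T1 X1; X1 → T1 T0; A → A T0; A → T0 T0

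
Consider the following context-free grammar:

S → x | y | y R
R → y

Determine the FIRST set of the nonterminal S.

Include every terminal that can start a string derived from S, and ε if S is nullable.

We compute FIRST(S) using the standard algorithm.
FIRST(R) = {y}
FIRST(S) = {x, y}
Therefore, FIRST(S) = {x, y}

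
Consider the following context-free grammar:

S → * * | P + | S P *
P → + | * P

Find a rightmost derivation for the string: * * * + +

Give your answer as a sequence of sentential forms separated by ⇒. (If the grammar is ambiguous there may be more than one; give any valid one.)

S ⇒ P + ⇒ * P + ⇒ * * P + ⇒ * * * P + ⇒ * * * + +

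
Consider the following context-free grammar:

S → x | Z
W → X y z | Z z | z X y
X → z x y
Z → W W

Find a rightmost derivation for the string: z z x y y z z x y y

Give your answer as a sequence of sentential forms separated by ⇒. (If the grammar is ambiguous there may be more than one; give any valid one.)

S ⇒ Z ⇒ W W ⇒ W z X y ⇒ W z z x y y ⇒ z X y z z x y y ⇒ z z x y y z z x y y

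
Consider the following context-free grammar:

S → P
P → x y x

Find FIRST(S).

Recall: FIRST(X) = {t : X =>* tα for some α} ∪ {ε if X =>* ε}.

We compute FIRST(S) using the standard algorithm.
FIRST(P) = {x}
FIRST(S) = {x}
Therefore, FIRST(S) = {x}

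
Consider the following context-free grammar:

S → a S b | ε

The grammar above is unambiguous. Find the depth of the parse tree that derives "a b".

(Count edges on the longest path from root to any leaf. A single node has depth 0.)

2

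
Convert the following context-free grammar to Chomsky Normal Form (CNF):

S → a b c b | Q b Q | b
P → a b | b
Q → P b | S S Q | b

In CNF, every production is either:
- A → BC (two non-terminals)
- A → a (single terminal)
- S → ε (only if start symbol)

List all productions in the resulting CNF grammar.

TA → a; TB → b; TC → c; S → b; P → b; Q → b; S → TA X0; X0 → TB X1; X1 → TC TB; S → Q X2; X2 → TB Q; P → TA TB; Q → P TB; Q → S X3; X3 → S Q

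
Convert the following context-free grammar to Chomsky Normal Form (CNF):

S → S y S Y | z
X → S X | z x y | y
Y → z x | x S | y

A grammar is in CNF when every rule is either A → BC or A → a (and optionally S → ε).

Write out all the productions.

TY → y; S → z; TZ → z; TX → x; X → y; Y → y; S → S X0; X0 → TY X1; X1 → S Y; X → S X; X → TZ X2; X2 → TX TY; Y → TZ TX; Y → TX S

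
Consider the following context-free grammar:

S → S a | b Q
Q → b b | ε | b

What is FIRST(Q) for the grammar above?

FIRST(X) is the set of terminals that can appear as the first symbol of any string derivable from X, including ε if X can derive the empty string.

We compute FIRST(Q) using the standard algorithm.
FIRST(Q) = {b, ε}
FIRST(S) = {b}
Therefore, FIRST(Q) = {b, ε}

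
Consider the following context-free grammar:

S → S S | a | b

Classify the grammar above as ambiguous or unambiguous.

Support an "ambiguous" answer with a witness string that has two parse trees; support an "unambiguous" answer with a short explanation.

Ambiguous - the string 'a b a a a a' has two distinct parse trees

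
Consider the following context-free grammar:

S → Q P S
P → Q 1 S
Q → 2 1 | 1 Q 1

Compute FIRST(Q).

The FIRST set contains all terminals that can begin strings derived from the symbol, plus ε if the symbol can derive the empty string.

We compute FIRST(Q) using the standard algorithm.
FIRST(P) = {1, 2}
FIRST(Q) = {1, 2}
FIRST(S) = {1, 2}
Therefore, FIRST(Q) = {1, 2}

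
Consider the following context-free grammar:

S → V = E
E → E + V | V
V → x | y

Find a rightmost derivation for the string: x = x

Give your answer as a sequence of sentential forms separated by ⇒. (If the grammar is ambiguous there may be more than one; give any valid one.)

S ⇒ V = E ⇒ V = V ⇒ V = x ⇒ x = x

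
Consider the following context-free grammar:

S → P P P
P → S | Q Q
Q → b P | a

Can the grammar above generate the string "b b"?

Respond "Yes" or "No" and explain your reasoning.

No - no valid derivation exists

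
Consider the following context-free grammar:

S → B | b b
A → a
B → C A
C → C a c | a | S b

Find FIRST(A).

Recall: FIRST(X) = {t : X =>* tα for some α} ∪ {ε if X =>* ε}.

We compute FIRST(A) using the standard algorithm.
FIRST(A) = {a}
FIRST(B) = {a, b}
FIRST(C) = {a, b}
FIRST(S) = {a, b}
Therefore, FIRST(A) = {a}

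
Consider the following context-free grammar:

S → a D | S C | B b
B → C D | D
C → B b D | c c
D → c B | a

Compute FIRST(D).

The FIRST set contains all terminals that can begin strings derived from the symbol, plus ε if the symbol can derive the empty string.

We compute FIRST(D) using the standard algorithm.
FIRST(B) = {a, c}
FIRST(C) = {a, c}
FIRST(D) = {a, c}
FIRST(S) = {a, c}
Therefore, FIRST(D) = {a, c}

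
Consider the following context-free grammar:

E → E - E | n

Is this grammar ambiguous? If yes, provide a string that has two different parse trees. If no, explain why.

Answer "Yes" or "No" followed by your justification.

Yes - the string 'n - n - n - n - n' has two distinct leftmost derivations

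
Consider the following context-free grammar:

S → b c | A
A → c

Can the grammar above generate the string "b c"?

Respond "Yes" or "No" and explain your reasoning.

Yes - a valid derivation exists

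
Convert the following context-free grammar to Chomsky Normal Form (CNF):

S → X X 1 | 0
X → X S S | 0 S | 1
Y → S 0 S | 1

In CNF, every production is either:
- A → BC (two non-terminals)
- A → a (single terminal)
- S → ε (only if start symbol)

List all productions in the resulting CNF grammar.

T1 → 1; S → 0; T0 → 0; X → 1; Y → 1; S → X X0; X0 → X T1; X → X X1; X1 → S S; X → T0 S; Y → S X2; X2 → T0 S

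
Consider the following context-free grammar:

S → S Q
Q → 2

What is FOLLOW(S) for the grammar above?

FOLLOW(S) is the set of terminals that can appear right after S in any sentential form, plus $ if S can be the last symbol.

We compute FOLLOW(S) using the standard algorithm.
FOLLOW(S) starts with {$}.
FIRST(Q) = {2}
FIRST(S) = {}
FOLLOW(Q) = {$, 2}
FOLLOW(S) = {$, 2}
Therefore, FOLLOW(S) = {$, 2}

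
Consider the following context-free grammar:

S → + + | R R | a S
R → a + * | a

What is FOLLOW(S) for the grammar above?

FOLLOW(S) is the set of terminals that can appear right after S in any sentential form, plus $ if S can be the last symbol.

We compute FOLLOW(S) using the standard algorithm.
FOLLOW(S) starts with {$}.
FIRST(R) = {a}
FIRST(S) = {+, a}
FOLLOW(R) = {$, a}
FOLLOW(S) = {$}
Therefore, FOLLOW(S) = {$}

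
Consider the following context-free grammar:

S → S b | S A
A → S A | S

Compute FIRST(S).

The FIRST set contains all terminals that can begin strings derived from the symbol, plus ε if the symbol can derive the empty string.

We compute FIRST(S) using the standard algorithm.
FIRST(A) = {}
FIRST(S) = {}
Therefore, FIRST(S) = {}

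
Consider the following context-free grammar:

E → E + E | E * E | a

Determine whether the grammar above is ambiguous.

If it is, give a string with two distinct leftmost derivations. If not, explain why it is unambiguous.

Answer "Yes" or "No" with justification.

Yes - the string 'a + a + a * a + a' has two distinct leftmost derivations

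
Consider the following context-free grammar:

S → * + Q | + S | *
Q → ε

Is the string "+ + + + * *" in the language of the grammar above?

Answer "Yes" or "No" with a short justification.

No - no valid derivation exists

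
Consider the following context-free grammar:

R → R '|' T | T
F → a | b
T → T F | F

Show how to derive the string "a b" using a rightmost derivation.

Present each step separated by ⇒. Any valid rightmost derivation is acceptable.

R ⇒ T ⇒ T F ⇒ T b ⇒ F b ⇒ a b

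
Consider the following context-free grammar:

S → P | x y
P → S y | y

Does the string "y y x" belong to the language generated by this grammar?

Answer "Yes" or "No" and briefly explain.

No - no valid derivation exists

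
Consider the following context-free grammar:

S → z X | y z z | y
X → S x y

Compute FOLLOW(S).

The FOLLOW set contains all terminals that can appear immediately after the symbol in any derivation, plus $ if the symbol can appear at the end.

We compute FOLLOW(S) using the standard algorithm.
FOLLOW(S) starts with {$}.
FIRST(S) = {y, z}
FIRST(X) = {y, z}
FOLLOW(S) = {$, x}
FOLLOW(X) = {$, x}
Therefore, FOLLOW(S) = {$, x}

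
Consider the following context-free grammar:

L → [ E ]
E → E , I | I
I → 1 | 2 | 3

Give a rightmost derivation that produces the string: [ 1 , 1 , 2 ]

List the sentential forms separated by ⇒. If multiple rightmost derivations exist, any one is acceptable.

L ⇒ [ E ] ⇒ [ E , I ] ⇒ [ E , 2 ] ⇒ [ E , I , 2 ] ⇒ [ E , 1 , 2 ] ⇒ [ I , 1 , 2 ] ⇒ [ 1 , 1 , 2 ]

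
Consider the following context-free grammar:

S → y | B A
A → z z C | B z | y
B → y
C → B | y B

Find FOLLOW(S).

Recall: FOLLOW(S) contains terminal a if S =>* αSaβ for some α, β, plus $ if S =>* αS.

We compute FOLLOW(S) using the standard algorithm.
FOLLOW(S) starts with {$}.
FIRST(A) = {y, z}
FIRST(B) = {y}
FIRST(C) = {y}
FIRST(S) = {y}
FOLLOW(A) = {$}
FOLLOW(B) = {$, y, z}
FOLLOW(C) = {$}
FOLLOW(S) = {$}
Therefore, FOLLOW(S) = {$}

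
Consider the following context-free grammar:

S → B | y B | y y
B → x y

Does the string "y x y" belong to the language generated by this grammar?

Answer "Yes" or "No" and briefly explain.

Yes - a valid derivation exists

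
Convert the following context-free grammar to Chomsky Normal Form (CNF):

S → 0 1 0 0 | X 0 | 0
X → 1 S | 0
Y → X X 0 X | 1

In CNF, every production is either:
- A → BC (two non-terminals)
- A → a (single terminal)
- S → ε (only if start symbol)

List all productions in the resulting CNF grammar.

T0 → 0; T1 → 1; S → 0; X → 0; Y → 1; S → T0 X0; X0 → T1 X1; X1 → T0 T0; S → X T0; X → T1 S; Y → X X2; X2 → X X3; X3 → T0 X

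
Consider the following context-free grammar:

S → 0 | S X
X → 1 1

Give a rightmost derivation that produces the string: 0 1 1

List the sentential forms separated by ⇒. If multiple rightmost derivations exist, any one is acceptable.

S ⇒ S X ⇒ S 1 1 ⇒ 0 1 1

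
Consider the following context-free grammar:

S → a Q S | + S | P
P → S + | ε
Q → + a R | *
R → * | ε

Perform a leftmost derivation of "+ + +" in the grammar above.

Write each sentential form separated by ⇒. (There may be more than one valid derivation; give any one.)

S ⇒ + S ⇒ + P ⇒ + S + ⇒ + + S + ⇒ + + P + ⇒ + + +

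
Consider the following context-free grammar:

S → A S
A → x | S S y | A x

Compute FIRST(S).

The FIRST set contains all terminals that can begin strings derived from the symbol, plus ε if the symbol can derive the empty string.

We compute FIRST(S) using the standard algorithm.
FIRST(A) = {x}
FIRST(S) = {x}
Therefore, FIRST(S) = {x}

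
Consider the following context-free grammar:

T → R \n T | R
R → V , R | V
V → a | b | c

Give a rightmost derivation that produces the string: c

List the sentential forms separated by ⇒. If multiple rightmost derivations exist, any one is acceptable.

T ⇒ R ⇒ V ⇒ c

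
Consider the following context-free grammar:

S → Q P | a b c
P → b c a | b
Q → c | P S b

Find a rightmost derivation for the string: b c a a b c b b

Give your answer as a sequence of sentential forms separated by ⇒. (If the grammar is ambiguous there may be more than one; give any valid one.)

S ⇒ Q P ⇒ Q b ⇒ P S b b ⇒ P a b c b b ⇒ b c a a b c b b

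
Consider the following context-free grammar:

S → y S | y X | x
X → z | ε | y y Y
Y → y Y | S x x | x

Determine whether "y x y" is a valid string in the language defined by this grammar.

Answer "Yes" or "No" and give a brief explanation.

No - no valid derivation exists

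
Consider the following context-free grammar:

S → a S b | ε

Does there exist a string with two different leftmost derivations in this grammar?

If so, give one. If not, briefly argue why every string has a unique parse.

No - every string in the language has a unique leftmost derivation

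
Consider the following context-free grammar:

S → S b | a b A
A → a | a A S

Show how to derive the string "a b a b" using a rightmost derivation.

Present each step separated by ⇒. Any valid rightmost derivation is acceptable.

S ⇒ S b ⇒ a b A b ⇒ a b a b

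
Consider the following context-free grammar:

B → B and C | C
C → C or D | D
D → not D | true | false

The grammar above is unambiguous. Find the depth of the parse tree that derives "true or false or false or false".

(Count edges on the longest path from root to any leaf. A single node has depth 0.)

6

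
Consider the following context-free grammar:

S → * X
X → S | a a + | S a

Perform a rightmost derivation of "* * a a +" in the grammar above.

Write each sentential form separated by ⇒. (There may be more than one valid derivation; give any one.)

S ⇒ * X ⇒ * S ⇒ * * X ⇒ * * a a +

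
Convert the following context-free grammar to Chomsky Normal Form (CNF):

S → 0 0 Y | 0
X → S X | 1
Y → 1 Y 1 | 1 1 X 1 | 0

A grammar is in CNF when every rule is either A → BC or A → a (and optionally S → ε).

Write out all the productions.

T0 → 0; S → 0; X → 1; T1 → 1; Y → 0; S → T0 X0; X0 → T0 Y; X → S X; Y → T1 X1; X1 → Y T1; Y → T1 X2; X2 → T1 X3; X3 → X T1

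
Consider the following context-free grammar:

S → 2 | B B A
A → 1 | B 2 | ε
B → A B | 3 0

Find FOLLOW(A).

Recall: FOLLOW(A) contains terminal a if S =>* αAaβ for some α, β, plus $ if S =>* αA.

We compute FOLLOW(A) using the standard algorithm.
FOLLOW(S) starts with {$}.
FIRST(A) = {1, 3, ε}
FIRST(B) = {1, 3}
FIRST(S) = {1, 2, 3}
FOLLOW(A) = {$, 1, 3}
FOLLOW(B) = {$, 1, 2, 3}
FOLLOW(S) = {$}
Therefore, FOLLOW(A) = {$, 1, 3}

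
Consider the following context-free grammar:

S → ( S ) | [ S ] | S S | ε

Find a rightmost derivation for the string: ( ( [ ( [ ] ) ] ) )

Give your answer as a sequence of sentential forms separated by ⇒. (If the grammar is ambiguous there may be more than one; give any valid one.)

S ⇒ ( S ) ⇒ ( ( S ) ) ⇒ ( ( [ S ] ) ) ⇒ ( ( [ ( S ) ] ) ) ⇒ ( ( [ ( [ S ] ) ] ) ) ⇒ ( ( [ ( [ ] ) ] ) )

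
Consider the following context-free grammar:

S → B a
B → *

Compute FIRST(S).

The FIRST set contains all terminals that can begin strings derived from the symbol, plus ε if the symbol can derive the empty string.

We compute FIRST(S) using the standard algorithm.
FIRST(B) = {*}
FIRST(S) = {*}
Therefore, FIRST(S) = {*}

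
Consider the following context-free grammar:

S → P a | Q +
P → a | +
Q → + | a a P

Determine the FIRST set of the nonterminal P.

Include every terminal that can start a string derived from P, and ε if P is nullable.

We compute FIRST(P) using the standard algorithm.
FIRST(P) = {+, a}
FIRST(Q) = {+, a}
FIRST(S) = {+, a}
Therefore, FIRST(P) = {+, a}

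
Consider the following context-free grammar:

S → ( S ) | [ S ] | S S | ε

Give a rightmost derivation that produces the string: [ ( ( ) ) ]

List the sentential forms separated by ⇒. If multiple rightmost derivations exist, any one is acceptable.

S ⇒ [ S ] ⇒ [ ( S ) ] ⇒ [ ( ( S ) ) ] ⇒ [ ( ( ) ) ]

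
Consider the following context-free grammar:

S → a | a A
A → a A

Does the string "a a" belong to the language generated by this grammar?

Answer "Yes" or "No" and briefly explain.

No - no valid derivation exists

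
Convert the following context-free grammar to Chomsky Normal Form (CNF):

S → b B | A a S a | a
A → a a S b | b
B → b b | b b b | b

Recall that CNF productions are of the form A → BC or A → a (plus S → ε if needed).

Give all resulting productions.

TB → b; TA → a; S → a; A → b; B → b; S → TB B; S → A X0; X0 → TA X1; X1 → S TA; A → TA X2; X2 → TA X3; X3 → S TB; B → TB TB; B → TB X4; X4 → TB TB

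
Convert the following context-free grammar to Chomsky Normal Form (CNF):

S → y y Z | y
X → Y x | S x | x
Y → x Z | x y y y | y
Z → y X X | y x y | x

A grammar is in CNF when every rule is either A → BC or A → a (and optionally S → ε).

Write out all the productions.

TY → y; S → y; TX → x; X → x; Y → y; Z → x; S → TY X0; X0 → TY Z; X → Y TX; X → S TX; Y → TX Z; Y → TX X1; X1 → TY X2; X2 → TY TY; Z → TY X3; X3 → X X; Z → TY X4; X4 → TX TY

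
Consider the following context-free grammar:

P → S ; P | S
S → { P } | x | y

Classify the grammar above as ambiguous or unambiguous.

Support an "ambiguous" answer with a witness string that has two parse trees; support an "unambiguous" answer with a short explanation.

Unambiguous - every string in the language has a unique parse tree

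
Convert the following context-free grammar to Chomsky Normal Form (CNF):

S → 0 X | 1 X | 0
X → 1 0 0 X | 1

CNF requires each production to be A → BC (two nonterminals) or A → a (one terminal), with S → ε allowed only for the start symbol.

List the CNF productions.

T0 → 0; T1 → 1; S → 0; X → 1; S → T0 X; S → T1 X; X → T1 X0; X0 → T0 X1; X1 → T0 X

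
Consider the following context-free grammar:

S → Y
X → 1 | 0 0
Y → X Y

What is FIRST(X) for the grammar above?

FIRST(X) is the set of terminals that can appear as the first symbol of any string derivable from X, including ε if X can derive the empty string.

We compute FIRST(X) using the standard algorithm.
FIRST(S) = {0, 1}
FIRST(X) = {0, 1}
FIRST(Y) = {0, 1}
Therefore, FIRST(X) = {0, 1}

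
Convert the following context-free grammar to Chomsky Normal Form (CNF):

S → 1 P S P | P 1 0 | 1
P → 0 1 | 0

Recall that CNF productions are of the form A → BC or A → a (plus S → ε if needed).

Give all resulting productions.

T1 → 1; T0 → 0; S → 1; P → 0; S → T1 X0; X0 → P X1; X1 → S P; S → P X2; X2 → T1 T0; P → T0 T1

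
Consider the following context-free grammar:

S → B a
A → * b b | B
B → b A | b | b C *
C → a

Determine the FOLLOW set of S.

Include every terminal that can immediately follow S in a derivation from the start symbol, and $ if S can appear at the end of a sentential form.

We compute FOLLOW(S) using the standard algorithm.
FOLLOW(S) starts with {$}.
FIRST(A) = {*, b}
FIRST(B) = {b}
FIRST(C) = {a}
FIRST(S) = {b}
FOLLOW(A) = {a}
FOLLOW(B) = {a}
FOLLOW(C) = {*}
FOLLOW(S) = {$}
Therefore, FOLLOW(S) = {$}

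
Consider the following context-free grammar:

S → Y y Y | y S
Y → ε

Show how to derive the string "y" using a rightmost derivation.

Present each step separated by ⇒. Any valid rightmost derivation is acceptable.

S ⇒ Y y Y ⇒ Y y ⇒ y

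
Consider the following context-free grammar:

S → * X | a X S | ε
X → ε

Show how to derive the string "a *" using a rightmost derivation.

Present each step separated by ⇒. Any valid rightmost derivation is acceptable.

S ⇒ a X S ⇒ a X * X ⇒ a X * ⇒ a *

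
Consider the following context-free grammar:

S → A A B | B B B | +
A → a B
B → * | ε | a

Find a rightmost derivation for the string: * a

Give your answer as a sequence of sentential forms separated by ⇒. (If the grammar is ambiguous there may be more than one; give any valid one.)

S ⇒ B B B ⇒ B B ⇒ B a ⇒ * a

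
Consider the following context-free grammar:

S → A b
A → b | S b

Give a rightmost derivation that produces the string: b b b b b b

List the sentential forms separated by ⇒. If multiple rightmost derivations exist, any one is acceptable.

S ⇒ A b ⇒ S b b ⇒ A b b b ⇒ S b b b b ⇒ A b b b b b ⇒ b b b b b b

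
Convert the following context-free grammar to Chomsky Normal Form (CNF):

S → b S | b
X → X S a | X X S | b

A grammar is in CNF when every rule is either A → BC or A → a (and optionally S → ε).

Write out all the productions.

TB → b; S → b; TA → a; X → b; S → TB S; X → X X0; X0 → S TA; X → X X1; X1 → X S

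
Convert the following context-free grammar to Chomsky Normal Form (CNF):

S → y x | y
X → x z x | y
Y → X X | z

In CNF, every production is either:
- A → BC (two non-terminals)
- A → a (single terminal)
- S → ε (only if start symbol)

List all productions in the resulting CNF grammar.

TY → y; TX → x; S → y; TZ → z; X → y; Y → z; S → TY TX; X → TX X0; X0 → TZ TX; Y → X X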